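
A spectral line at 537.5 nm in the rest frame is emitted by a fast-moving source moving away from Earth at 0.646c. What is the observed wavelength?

Relativistic Doppler for wavelength: λ' = λ₀ · √((1 + β)/(1 − β)).
λ' = 537.5 × √(1.6460/0.3540) = 537.5 × 2.15632 ≈ 1159.0 nm.

1159.0 nm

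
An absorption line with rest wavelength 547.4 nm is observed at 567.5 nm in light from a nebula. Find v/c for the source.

λ'/λ₀ = 1.0367 > 1 (redshift), so the source is receding.
λ'/λ₀ = √((1 + β)/(1 − β)) for a receding source ⇒ β = (r² − 1)/(r² + 1) with r = λ'/λ₀.
β = (1.0748 − 1)/(1.0748 + 1) ≈ 0.036.

0.036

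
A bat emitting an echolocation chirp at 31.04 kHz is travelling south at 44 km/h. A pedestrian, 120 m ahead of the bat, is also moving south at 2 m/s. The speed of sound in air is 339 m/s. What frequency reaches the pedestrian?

32.0 kHz

44 km/h = 12.22 m/s.
The pedestrian is ahead, so the bat is moving toward it while the pedestrian is moving away from the bat.
Both move, so f' = f · (v − v_o)/(v − v_s).
f' = 31.04 × (339 − 2)/(339 − 12.22) = 31.04 × 337/326.78 ≈ 32.0 kHz.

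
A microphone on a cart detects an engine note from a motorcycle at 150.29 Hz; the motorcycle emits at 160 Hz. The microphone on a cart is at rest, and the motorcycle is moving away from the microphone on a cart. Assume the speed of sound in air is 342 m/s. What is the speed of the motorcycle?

22.1 m/s

f' = f · v/(v + v_s) ⇒ v_s = v · |1 − f/f'|.
v_s = 342 × |1 − 160/150.29| = 342 × 0.06461 ≈ 22.1 m/s.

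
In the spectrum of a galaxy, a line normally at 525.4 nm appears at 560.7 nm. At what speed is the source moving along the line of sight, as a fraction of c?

0.065c

λ'/λ₀ = 1.0672 > 1 (redshift), so the source is receding.
λ'/λ₀ = √((1 + β)/(1 − β)) for a receding source ⇒ β = (r² − 1)/(r² + 1) with r = λ'/λ₀.
β = (1.1389 − 1)/(1.1389 + 1) ≈ 0.065.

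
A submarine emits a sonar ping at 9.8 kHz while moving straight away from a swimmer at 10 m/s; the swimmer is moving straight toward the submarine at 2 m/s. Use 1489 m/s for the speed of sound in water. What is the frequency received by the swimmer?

With source receding and observer approaching, f' = f · (v + v_o)/(v + v_s).
f' = 9.8 × (1489 + 2)/(1489 + 10) = 9.8 × 1491/1499 ≈ 9.75 kHz.

9.75 kHz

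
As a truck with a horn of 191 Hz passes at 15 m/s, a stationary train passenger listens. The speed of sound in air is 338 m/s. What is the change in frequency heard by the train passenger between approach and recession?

17.0 Hz

Approaching: f₁ = f · v/(v − v_s) = 191 × 338/323 ≈ 199.9 Hz.
Receding: f₂ = f · v/(v + v_s) = 191 × 338/353 ≈ 182.9 Hz.
Drop: f₁ − f₂ = 2f·v·v_s/(v² − v_s²) = 2 × 191 × 338 × 15/(338² − 15²) ≈ 17.0 Hz.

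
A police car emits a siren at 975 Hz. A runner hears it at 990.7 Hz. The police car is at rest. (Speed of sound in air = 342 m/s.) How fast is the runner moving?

f' > f, so the runner is approaching.
f' = f · (v + v_o)/v ⇒ v_o = v · |f'/f − 1|.
v_o = 342 × |990.7/975 − 1| = 342 × 0.0161 ≈ 5.5 m/s.

5.5 m/s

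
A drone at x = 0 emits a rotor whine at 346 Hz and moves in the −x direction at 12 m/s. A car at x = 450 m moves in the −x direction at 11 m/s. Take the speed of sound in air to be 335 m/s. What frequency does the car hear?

The observer lies on the +x side, so the source is heading away from the observer and the observer is heading toward the source.
General Doppler shift: f' = f · (v + v_o)/(v + v_s).
f' = 346 × (335 + 11)/(335 + 12) = 346 × 346/347 ≈ 345 Hz.

345 Hz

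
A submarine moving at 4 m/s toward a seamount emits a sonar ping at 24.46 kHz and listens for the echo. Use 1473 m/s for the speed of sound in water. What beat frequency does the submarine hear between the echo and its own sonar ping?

133 Hz

The seamount receives the sound from a moving source: f₁ = f₀ · v/(v − v_e) = 24.46 × 1473/1469 ≈ 24.5266 kHz.
On the return leg the submarine is a moving observer: f₂ = f₁ · (v + v_e)/v = 24.5266 × 1477/1473 ≈ 24.5932 kHz.
Equivalently f₂ = f₀ · (v + v_e)/(v − v_e).
Beat against the emitted tone (with f₀ = 24460 Hz): |f₂ − f₀| = 2v_e·f₀/(v − v_e) = 2 × 4 × 24460/1469 ≈ 133 Hz.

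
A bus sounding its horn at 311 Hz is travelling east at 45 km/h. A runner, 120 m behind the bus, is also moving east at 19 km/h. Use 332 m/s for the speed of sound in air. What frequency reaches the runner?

45 km/h = 12.5 m/s; 19 km/h = 5.278 m/s.
The runner is behind, so the bus is moving away from it while the runner is moving toward the bus.
With source receding and observer approaching, f' = f · (v + v_o)/(v + v_s).
f' = 311 × (332 + 5.278)/(332 + 12.5) = 311 × 337.28/344.5 ≈ 304 Hz.

304 Hz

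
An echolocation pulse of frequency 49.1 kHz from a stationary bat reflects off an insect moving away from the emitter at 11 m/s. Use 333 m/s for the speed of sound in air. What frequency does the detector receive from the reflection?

46.0 kHz

The insect first receives the wave as a moving observer: f₁ = f₀ · (v − u)/v = 49.1 × (333 − 11)/333 ≈ 47.5 kHz.
The reflection then acts as a moving source: f₂ = f₁ · v/(v + u) ≈ 46.0 kHz.
Equivalently f₂ = f₀ · (v − u)/(v + u).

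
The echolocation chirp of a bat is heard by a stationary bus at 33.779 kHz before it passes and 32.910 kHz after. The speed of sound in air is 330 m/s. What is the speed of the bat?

f₁/f₂ = (v + v_s)/(v − v_s), so v_s = v · (f₁ − f₂)/(f₁ + f₂).
v_s = 330 × (33.779 − 32.910)/(33.779 + 32.910) = 330 × 0.869/66.689 ≈ 4.3 m/s.

4.3 m/s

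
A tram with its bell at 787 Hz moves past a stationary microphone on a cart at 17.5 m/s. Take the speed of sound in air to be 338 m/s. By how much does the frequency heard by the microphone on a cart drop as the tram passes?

81.7 Hz

Approaching: f₁ = f · v/(v − v_s) = 787 × 338/320.5 ≈ 830.0 Hz.
Receding: f₂ = f · v/(v + v_s) = 787 × 338/355.5 ≈ 748.3 Hz.
Drop: f₁ − f₂ = 2f·v·v_s/(v² − v_s²) = 2 × 787 × 338 × 17.5/(338² − 17.5²) ≈ 81.7 Hz.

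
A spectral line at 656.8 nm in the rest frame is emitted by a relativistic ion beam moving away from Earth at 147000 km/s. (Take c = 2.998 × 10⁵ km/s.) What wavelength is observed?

β = v/c = 147000/299800 = 0.4903.
Relativistic Doppler for wavelength: λ' = λ₀ · √((1 + β)/(1 − β)).
λ' = 656.8 × √(1.4903/0.5097) = 656.8 × 1.71000 ≈ 1123.1 nm.

1123.1 nm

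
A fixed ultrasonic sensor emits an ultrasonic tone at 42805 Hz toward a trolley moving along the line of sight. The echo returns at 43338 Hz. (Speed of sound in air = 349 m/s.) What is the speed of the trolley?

2.16 m/s

Double Doppler shift off a moving reflector: f₂ = f₀ · (v + u)/(v − u) (u > 0 toward emitter).
Rearranging, u = v · (f₂ − f₀)/(f₂ + f₀) = 349 × 533/86143 ≈ 2.16 m/s.
So the trolley is moving at 2.16 m/s toward the emitter.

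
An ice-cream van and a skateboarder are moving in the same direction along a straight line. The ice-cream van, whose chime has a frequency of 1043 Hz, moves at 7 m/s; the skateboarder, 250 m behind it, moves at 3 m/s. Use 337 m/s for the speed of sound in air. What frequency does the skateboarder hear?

The skateboarder is behind, so the ice-cream van is moving away from it while the skateboarder is moving toward the ice-cream van.
With source receding and observer approaching, f' = f · (v + v_o)/(v + v_s).
f' = 1043 × (337 + 3)/(337 + 7) = 1043 × 340/344 ≈ 1031 Hz.

1031 Hz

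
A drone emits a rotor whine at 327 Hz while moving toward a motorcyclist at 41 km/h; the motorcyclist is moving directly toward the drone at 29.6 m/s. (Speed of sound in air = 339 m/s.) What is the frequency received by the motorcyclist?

41 km/h = 11.39 m/s.
Both move, so f' = f · (v + v_o)/(v − v_s).
f' = 327 × (339 + 29.6)/(339 − 11.39) = 327 × 368.6/327.61 ≈ 368 Hz.

368 Hz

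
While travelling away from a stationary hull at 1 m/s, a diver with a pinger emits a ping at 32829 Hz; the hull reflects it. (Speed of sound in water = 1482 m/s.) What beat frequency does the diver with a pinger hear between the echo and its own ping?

44.3 Hz

The hull receives the sound from a moving source: f₁ = f₀ · v/(v + v_e) = 32829 × 1482/1483 ≈ 32806.9 Hz.
On the return leg the diver with a pinger is a moving observer: f₂ = f₁ · (v − v_e)/v = 32806.9 × 1481/1482 ≈ 32784.7 Hz.
Equivalently f₂ = f₀ · (v − v_e)/(v + v_e).
Beat against the emitted tone: |f₂ − f₀| = 2v_e·f₀/(v + v_e) = 2 × 1 × 32829/1483 ≈ 44.3 Hz.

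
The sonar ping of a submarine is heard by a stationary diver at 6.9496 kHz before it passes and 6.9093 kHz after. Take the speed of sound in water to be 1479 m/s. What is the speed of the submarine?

f₁/f₂ = (v + v_s)/(v − v_s), so v_s = v · (f₁ − f₂)/(f₁ + f₂).
v_s = 1479 × (6.9496 − 6.9093)/(6.9496 + 6.9093) = 1479 × 0.0403/13.8589 ≈ 4.3 m/s.

4.3 m/s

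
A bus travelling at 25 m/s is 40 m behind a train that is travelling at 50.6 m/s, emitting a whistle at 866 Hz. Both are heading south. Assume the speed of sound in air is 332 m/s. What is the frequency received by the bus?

The bus is behind, so the train is moving away from it while the bus is moving toward the train.
General Doppler shift: f' = f · (v + v_o)/(v + v_s).
f' = 866 × (332 + 25)/(332 + 50.6) = 866 × 357/382.6 ≈ 808 Hz.

808 Hz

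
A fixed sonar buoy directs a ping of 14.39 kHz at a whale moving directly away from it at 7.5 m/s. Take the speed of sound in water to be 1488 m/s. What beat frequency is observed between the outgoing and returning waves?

144 Hz

At the whale (a moving observer), f₁ = f₀ · (v − u)/v = 14.39 × 1480.5/1488 ≈ 14.3175 kHz.
On reflection it acts as a source moving away from the stationary detector: f₂ = f₁ · v/(v + u) = 14.3175 × 1488/1495.5 ≈ 14.2457 kHz.
Equivalently f₂ = f₀ · (v − u)/(v + u).
Beat frequency (with f₀ = 14390 Hz): |f₂ − f₀| = 2u·f₀/(v + u) = 2 × 7.5 × 14390/1495.5 ≈ 144 Hz.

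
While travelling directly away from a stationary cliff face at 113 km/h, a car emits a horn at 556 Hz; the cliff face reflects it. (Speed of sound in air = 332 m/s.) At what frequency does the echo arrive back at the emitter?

460 Hz

113 km/h = 31.39 m/s.
The cliff face receives the sound from a moving source: f₁ = f₀ · v/(v + v_e) = 556 × 332/363.39 ≈ 508 Hz.
On the return leg the car is a moving observer: f₂ = f₁ · (v − v_e)/v = 508 × 300.61/332 ≈ 460 Hz.
Equivalently f₂ = f₀ · (v − v_e)/(v + v_e).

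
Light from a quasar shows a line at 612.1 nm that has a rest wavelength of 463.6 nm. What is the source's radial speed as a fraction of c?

λ'/λ₀ = 1.3203 > 1 (redshift), so the source is receding.
λ'/λ₀ = √((1 + β)/(1 − β)) for a receding source ⇒ β = (r² − 1)/(r² + 1) with r = λ'/λ₀.
β = (1.7432 − 1)/(1.7432 + 1) ≈ 0.271.

0.271c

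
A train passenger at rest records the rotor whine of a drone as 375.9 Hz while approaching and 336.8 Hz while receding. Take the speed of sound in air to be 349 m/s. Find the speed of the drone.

19.1 m/s

f₁/f₂ = (v + v_s)/(v − v_s), so v_s = v · (f₁ − f₂)/(f₁ + f₂).
v_s = 349 × (375.9 − 336.8)/(375.9 + 336.8) = 349 × 39.1/712.7 ≈ 19.1 m/s.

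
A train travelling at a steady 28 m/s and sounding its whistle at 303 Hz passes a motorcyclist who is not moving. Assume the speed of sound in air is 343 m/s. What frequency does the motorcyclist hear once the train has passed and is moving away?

280 Hz

Receding: f₂ = f · v/(v + v_s) = 303 × 343/371 ≈ 280 Hz.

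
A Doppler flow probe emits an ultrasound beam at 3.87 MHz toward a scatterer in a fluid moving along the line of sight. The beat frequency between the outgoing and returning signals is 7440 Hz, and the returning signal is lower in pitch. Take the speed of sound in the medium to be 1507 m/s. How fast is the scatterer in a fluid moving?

1.45 m/s

Double Doppler shift off a moving reflector: f₂ = f₀ · (v + u)/(v − u) (u > 0 toward emitter).
Returning signal is lower, so f₂ = f₀ − Δf = 3870000 − 7440 = 3862560 Hz.
Rearranging, u = v · (f₂ − f₀)/(f₂ + f₀) = 1507 × -7440/7732560 ≈ -1.45 m/s.
So the scatterer in a fluid is moving at 1.45 m/s away from the emitter.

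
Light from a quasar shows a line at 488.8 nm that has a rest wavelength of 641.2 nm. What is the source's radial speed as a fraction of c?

λ'/λ₀ = 0.7623 < 1 (blueshift), so the source is approaching.
λ'/λ₀ = √((1 − β)/(1 + β)) for an approaching source ⇒ β = (1 − r²)/(1 + r²) with r = λ'/λ₀.
β = (1 − 0.5811)/(1 + 0.5811) ≈ 0.265.

0.265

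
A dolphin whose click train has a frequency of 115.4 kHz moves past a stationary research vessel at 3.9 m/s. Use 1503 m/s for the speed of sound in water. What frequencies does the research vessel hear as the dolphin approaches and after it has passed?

115.7 kHz approaching; 115.1 kHz receding

Approaching: f₁ = f · v/(v − v_s) = 115.4 × 1503/1499.1 ≈ 115.7 kHz.
Receding: f₂ = f · v/(v + v_s) = 115.4 × 1503/1506.9 ≈ 115.1 kHz.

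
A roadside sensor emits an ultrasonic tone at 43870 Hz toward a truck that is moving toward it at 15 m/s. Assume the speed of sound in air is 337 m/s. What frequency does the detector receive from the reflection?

The truck first receives the wave as a moving observer: f₁ = f₀ · (v + u)/v = 43870 × (337 + 15)/337 ≈ 45823 Hz.
On reflection it acts as a source moving toward the stationary detector: f₂ = f₁ · v/(v − u) = 45823 × 337/322 ≈ 47957 Hz.

47957 Hz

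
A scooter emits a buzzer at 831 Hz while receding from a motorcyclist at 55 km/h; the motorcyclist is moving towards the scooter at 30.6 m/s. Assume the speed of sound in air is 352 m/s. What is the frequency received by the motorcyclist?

866 Hz

55 km/h = 15.28 m/s.
Both move, so f' = f · (v + v_o)/(v + v_s).
f' = 831 × (352 + 30.6)/(352 + 15.28) = 831 × 382.6/367.28 ≈ 866 Hz.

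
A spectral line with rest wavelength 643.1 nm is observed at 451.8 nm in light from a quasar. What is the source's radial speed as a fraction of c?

λ'/λ₀ = 0.7025 < 1 (blueshift), so the source is approaching.
λ'/λ₀ = √((1 − β)/(1 + β)) for an approaching source ⇒ β = (1 − r²)/(1 + r²) with r = λ'/λ₀.
β = (1 − 0.4936)/(1 + 0.4936) ≈ 0.339.

0.339c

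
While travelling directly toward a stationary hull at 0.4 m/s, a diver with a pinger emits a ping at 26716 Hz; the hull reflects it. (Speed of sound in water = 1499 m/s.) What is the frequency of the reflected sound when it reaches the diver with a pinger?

26730 Hz

The hull receives the sound from a moving source: f₁ = f₀ · v/(v − v_e) = 26716 × 1499/1498.6 ≈ 26723 Hz.
On the return leg the diver with a pinger is a moving observer: f₂ = f₁ · (v + v_e)/v = 26723 × 1499.4/1499 ≈ 26730 Hz.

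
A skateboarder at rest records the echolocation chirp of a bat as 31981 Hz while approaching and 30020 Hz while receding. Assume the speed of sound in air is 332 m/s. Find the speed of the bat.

f₁/f₂ = (v + v_s)/(v − v_s), so v_s = v · (f₁ − f₂)/(f₁ + f₂).
v_s = 332 × (31981 − 30020)/(31981 + 30020) = 332 × 1961/62001 ≈ 10.5 m/s.

10.5 m/s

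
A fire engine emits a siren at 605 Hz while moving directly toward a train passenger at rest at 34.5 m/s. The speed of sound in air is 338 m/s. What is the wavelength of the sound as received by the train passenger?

Only the source moves, toward the listener, so f' = f · v/(v − v_s).
f' = 605 × 338/(338 − 34.5) ≈ 674 Hz.
λ' = v/f' = 338/673.773 ≈ 50.2 cm.

50.2 cm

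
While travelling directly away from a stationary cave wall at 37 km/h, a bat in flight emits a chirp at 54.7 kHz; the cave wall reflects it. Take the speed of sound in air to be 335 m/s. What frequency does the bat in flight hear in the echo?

37 km/h = 10.28 m/s.
The cave wall receives the sound from a moving source: f₁ = f₀ · v/(v + v_e) = 54.7 × 335/345.28 ≈ 53.1 kHz.
On the return leg the bat in flight is a moving observer: f₂ = f₁ · (v − v_e)/v = 53.1 × 324.72/335 ≈ 51.4 kHz.

51.4 kHz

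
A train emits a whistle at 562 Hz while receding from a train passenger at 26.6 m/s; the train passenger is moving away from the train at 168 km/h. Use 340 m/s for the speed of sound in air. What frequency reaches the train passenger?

168 km/h = 46.67 m/s.
General Doppler shift: f' = f · (v − v_o)/(v + v_s).
f' = 562 × (340 − 46.67)/(340 + 26.6) = 562 × 293.33/366.6 ≈ 450 Hz.

450 Hz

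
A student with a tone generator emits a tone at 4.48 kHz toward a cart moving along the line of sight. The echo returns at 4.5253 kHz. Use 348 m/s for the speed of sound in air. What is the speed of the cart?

1.75 m/s

Double Doppler shift off a moving reflector: f₂ = f₀ · (v + u)/(v − u) (u > 0 toward emitter).
Rearranging, u = v · (f₂ − f₀)/(f₂ + f₀) = 348 × 0.0453/9.0053 ≈ 1.75 m/s.
So the cart is moving at 1.75 m/s toward the emitter.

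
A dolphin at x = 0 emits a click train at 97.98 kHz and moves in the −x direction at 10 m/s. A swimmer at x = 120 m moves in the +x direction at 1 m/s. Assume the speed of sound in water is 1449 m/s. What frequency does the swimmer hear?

97.2 kHz

The observer lies on the +x side, so the source is heading away from the observer and the observer is heading away from the source.
General Doppler shift: f' = f · (v − v_o)/(v + v_s).
f' = 97.98 × (1449 − 1)/(1449 + 10) = 97.98 × 1448/1459 ≈ 97.2 kHz.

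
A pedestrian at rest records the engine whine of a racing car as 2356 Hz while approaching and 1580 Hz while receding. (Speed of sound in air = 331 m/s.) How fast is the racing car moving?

65 m/s

f₁/f₂ = (v + v_s)/(v − v_s), so v_s = v · (f₁ − f₂)/(f₁ + f₂).
v_s = 331 × (2356 − 1580)/(2356 + 1580) = 331 × 776/3936 ≈ 65 m/s.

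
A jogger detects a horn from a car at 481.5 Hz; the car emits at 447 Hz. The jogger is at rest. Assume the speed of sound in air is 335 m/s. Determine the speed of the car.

24.0 m/s

f' > f, so the car is approaching.
f' = f · v/(v − v_s) ⇒ v_s = v · |1 − f/f'|.
v_s = 335 × |1 − 447/481.5| = 335 × 0.07165 ≈ 24.0 m/s.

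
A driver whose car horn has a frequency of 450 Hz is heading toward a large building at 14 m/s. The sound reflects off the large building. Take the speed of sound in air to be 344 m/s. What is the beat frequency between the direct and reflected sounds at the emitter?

38.2 Hz

The large building receives the sound from a moving source: f₁ = f₀ · v/(v − v_e) = 450 × 344/330 ≈ 469.1 Hz.
On the return leg the driver is a moving observer: f₂ = f₁ · (v + v_e)/v = 469.1 × 358/344 ≈ 488.2 Hz.
Equivalently f₂ = f₀ · (v + v_e)/(v − v_e).
Beat against the emitted tone: |f₂ − f₀| = 2v_e·f₀/(v − v_e) = 2 × 14 × 450/330 ≈ 38.2 Hz.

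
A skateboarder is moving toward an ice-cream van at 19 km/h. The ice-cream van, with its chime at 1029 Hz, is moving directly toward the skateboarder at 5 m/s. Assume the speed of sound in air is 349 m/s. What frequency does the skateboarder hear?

19 km/h = 5.278 m/s.
With source approaching and observer approaching, f' = f · (v + v_o)/(v − v_s).
f' = 1029 × (349 + 5.278)/(349 − 5) = 1029 × 354.28/344 ≈ 1060 Hz.

1060 Hz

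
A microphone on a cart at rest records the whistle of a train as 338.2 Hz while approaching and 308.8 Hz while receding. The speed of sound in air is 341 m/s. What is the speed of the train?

f₁/f₂ = (v + v_s)/(v − v_s), so v_s = v · (f₁ − f₂)/(f₁ + f₂).
v_s = 341 × (338.2 − 308.8)/(338.2 + 308.8) = 341 × 29.4/647.0 ≈ 15.5 m/s.

15.5 m/s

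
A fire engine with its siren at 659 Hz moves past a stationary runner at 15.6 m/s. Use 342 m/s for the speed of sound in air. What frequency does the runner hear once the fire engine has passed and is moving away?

Receding: f₂ = f · v/(v + v_s) = 659 × 342/357.6 ≈ 630 Hz.

630 Hz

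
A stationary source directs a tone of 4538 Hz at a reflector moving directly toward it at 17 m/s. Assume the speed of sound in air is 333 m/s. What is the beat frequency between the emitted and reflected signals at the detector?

488 Hz

The reflector first receives the wave as a moving observer: f₁ = f₀ · (v + u)/v = 4538 × (333 + 17)/333 ≈ 4770 Hz.
The reflection then acts as a moving source: f₂ = f₁ · v/(v − u) ≈ 5026 Hz.
Beat frequency: |f₂ − f₀| = 2u·f₀/(v − u) = 2 × 17 × 4538/316 ≈ 488 Hz.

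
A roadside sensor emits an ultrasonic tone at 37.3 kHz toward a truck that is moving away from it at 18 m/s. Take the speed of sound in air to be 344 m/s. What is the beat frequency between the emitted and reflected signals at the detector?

3709 Hz

The truck first receives the wave as a moving observer: f₁ = f₀ · (v − u)/v = 37.3 × (344 − 18)/344 ≈ 35.35 kHz.
On reflection it acts as a source moving away from the stationary detector: f₂ = f₁ · v/(v + u) = 35.35 × 344/362 ≈ 33.59 kHz.
Equivalently f₂ = f₀ · (v − u)/(v + u).
Beat frequency (with f₀ = 37300 Hz): |f₂ − f₀| = 2u·f₀/(v + u) = 2 × 18 × 37300/362 ≈ 3709 Hz.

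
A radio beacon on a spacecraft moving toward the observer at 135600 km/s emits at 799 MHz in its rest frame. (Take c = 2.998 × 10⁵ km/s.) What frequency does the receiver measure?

β = v/c = 135600/299800 = 0.4523.
Relativistic Doppler for frequency: f' = f₀ · √((1 + β)/(1 − β)).
f' = 799 × √(1.4523/0.5477) = 799 × 1.62839 ≈ 1301.1 MHz.

1301.1 MHz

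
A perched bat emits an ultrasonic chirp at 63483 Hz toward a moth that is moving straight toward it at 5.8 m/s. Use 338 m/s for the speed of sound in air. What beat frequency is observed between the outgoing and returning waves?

2217 Hz

The moth first receives the wave as a moving observer: f₁ = f₀ · (v + u)/v = 63483 × (338 + 5.8)/338 ≈ 64572 Hz.
On reflection it acts as a source moving toward the stationary detector: f₂ = f₁ · v/(v − u) = 64572 × 338/332.2 ≈ 65700 Hz.
Equivalently f₂ = f₀ · (v + u)/(v − u).
Beat frequency: |f₂ − f₀| = 2u·f₀/(v − u) = 2 × 5.8 × 63483/332.2 ≈ 2217 Hz.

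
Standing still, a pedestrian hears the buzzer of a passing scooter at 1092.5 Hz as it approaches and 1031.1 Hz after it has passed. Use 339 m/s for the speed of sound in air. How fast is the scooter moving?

f₁/f₂ = (v + v_s)/(v − v_s), so v_s = v · (f₁ − f₂)/(f₁ + f₂).
v_s = 339 × (1092.5 − 1031.1)/(1092.5 + 1031.1) = 339 × 61.4/2123.6 ≈ 9.8 m/s.

9.8 m/s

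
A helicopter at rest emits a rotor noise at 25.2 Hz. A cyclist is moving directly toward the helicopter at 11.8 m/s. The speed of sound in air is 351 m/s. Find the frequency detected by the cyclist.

26.0 Hz

Moving observer, stationary source: f' = f · (v + v_o)/v.
f' = 25.2 × (351 + 11.8)/351 = 25.2 × 362.8/351 ≈ 26.0 Hz.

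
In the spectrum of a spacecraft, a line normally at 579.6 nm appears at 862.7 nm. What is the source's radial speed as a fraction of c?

λ'/λ₀ = 1.4884 > 1 (redshift), so the source is receding.
λ'/λ₀ = √((1 + β)/(1 − β)) for a receding source ⇒ β = (r² − 1)/(r² + 1) with r = λ'/λ₀.
β = (2.2155 − 1)/(2.2155 + 1) ≈ 0.378.

0.378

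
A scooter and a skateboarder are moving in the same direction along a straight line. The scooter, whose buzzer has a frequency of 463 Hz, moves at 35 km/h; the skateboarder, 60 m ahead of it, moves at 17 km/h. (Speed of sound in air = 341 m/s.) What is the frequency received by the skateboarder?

35 km/h = 9.722 m/s; 17 km/h = 4.722 m/s.
The skateboarder is ahead, so the scooter is moving toward it while the skateboarder is moving away from the scooter.
Both move, so f' = f · (v − v_o)/(v − v_s).
f' = 463 × (341 − 4.722)/(341 − 9.722) = 463 × 336.28/331.28 ≈ 470 Hz.

470 Hz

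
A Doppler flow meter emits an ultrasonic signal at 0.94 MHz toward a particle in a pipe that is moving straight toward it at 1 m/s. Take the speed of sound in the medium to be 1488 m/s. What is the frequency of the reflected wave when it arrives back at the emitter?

The particle in a pipe first receives the wave as a moving observer: f₁ = f₀ · (v + u)/v = 0.94 × (1488 + 1)/1488 ≈ 0.9406 MHz.
On reflection it acts as a source moving toward the stationary detector: f₂ = f₁ · v/(v − u) = 0.9406 × 1488/1487 ≈ 0.9413 MHz.
Equivalently f₂ = f₀ · (v + u)/(v − u).

0.9413 MHz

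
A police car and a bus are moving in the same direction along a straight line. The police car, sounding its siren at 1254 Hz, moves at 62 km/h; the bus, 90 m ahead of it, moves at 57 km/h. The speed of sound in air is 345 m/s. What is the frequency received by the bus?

1259 Hz

62 km/h = 17.22 m/s; 57 km/h = 15.83 m/s.
The bus is ahead, so the police car is moving toward it while the bus is moving away from the police car.
Both move, so f' = f · (v − v_o)/(v − v_s).
f' = 1254 × (345 − 15.83)/(345 − 17.22) = 1254 × 329.17/327.78 ≈ 1259 Hz.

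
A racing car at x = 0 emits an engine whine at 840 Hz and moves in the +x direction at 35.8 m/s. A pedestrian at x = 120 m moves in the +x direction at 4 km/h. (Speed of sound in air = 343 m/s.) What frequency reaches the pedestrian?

935 Hz

4 km/h = 1.111 m/s.
The observer lies on the +x side, so the source is heading toward the observer and the observer is heading away from the source.
Both move, so f' = f · (v − v_o)/(v − v_s).
f' = 840 × (343 − 1.111)/(343 − 35.8) = 840 × 341.89/307.2 ≈ 935 Hz.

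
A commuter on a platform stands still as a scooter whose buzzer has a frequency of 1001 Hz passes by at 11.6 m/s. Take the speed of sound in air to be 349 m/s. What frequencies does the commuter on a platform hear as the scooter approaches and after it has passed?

Approaching: f₁ = f · v/(v − v_s) = 1001 × 349/337.4 ≈ 1035 Hz.
Receding: f₂ = f · v/(v + v_s) = 1001 × 349/360.6 ≈ 969 Hz.

1035 Hz approaching; 969 Hz receding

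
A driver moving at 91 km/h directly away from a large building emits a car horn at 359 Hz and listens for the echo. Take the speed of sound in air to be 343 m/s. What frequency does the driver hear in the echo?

310 Hz

91 km/h = 25.28 m/s.
The large building receives the sound from a moving source: f₁ = f₀ · v/(v + v_e) = 359 × 343/368.28 ≈ 334 Hz.
On the return leg the driver is a moving observer: f₂ = f₁ · (v − v_e)/v = 334 × 317.72/343 ≈ 310 Hz.
Equivalently f₂ = f₀ · (v − v_e)/(v + v_e).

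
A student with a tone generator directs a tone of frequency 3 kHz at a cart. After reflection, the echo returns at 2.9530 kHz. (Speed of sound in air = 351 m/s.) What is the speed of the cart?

2.77 m/s

Double Doppler shift off a moving reflector: f₂ = f₀ · (v + u)/(v − u) (u > 0 toward emitter).
Rearranging, u = v · (f₂ − f₀)/(f₂ + f₀) = 351 × -0.0470/5.9530 ≈ -2.77 m/s.
So the cart is moving at 2.77 m/s away from the emitter.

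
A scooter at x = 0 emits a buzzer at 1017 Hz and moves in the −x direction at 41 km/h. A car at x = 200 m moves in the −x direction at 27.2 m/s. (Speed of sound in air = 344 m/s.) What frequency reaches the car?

1062 Hz

41 km/h = 11.39 m/s.
The observer lies on the +x side, so the source is heading away from the observer and the observer is heading toward the source.
General Doppler shift: f' = f · (v + v_o)/(v + v_s).
f' = 1017 × (344 + 27.2)/(344 + 11.39) = 1017 × 371.2/355.39 ≈ 1062 Hz.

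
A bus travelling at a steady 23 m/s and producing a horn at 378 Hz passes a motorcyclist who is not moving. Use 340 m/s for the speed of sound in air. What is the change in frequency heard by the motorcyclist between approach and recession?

51.4 Hz

Approaching: f₁ = f · v/(v − v_s) = 378 × 340/317 ≈ 405.4 Hz.
Receding: f₂ = f · v/(v + v_s) = 378 × 340/363 ≈ 354.0 Hz.
Drop: f₁ − f₂ = 2f·v·v_s/(v² − v_s²) = 2 × 378 × 340 × 23/(340² − 23²) ≈ 51.4 Hz.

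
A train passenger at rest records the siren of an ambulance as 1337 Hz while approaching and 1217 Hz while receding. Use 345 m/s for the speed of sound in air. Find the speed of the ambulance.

16.2 m/s

f₁/f₂ = (v + v_s)/(v − v_s), so v_s = v · (f₁ − f₂)/(f₁ + f₂).
v_s = 345 × (1337 − 1217)/(1337 + 1217) = 345 × 120/2554 ≈ 16.2 m/s.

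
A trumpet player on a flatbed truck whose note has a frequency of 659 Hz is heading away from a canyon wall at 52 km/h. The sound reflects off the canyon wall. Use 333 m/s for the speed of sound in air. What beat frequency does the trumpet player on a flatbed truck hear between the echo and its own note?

52 km/h = 14.44 m/s.
The canyon wall receives the sound from a moving source: f₁ = f₀ · v/(v + v_e) = 659 × 333/347.44 ≈ 631.6 Hz.
On the return leg the trumpet player on a flatbed truck is a moving observer: f₂ = f₁ · (v − v_e)/v = 631.6 × 318.56/333 ≈ 604.2 Hz.
Beat against the emitted tone: |f₂ − f₀| = 2v_e·f₀/(v + v_e) = 2 × 14.44 × 659/347.44 ≈ 54.8 Hz.

54.8 Hz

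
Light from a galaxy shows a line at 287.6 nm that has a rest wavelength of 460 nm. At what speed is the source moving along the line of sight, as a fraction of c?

λ'/λ₀ = 0.6252 < 1 (blueshift), so the source is approaching.
λ'/λ₀ = √((1 − β)/(1 + β)) for an approaching source ⇒ β = (1 − r²)/(1 + r²) with r = λ'/λ₀.
β = (1 − 0.3909)/(1 + 0.3909) ≈ 0.438.

0.438c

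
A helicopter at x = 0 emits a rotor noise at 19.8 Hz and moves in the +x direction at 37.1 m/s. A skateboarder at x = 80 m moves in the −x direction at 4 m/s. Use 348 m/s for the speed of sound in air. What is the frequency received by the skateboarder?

22.4 Hz

The observer lies on the +x side, so the source is heading toward the observer and the observer is heading toward the source.
General Doppler shift: f' = f · (v + v_o)/(v − v_s).
f' = 19.8 × (348 + 4)/(348 − 37.1) = 19.8 × 352/310.9 ≈ 22.4 Hz.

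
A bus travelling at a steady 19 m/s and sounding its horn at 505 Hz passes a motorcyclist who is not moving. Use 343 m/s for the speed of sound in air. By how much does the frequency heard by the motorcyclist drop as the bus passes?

56.1 Hz

Approaching: f₁ = f · v/(v − v_s) = 505 × 343/324 ≈ 534.6 Hz.
Receding: f₂ = f · v/(v + v_s) = 505 × 343/362 ≈ 478.5 Hz.
Drop: f₁ − f₂ = 2f·v·v_s/(v² − v_s²) = 2 × 505 × 343 × 19/(343² − 19²) ≈ 56.1 Hz.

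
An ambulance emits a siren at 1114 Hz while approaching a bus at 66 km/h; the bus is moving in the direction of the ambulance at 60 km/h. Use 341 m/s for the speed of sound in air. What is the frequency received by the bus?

66 km/h = 18.33 m/s; 60 km/h = 16.67 m/s.
General Doppler shift: f' = f · (v + v_o)/(v − v_s).
f' = 1114 × (341 + 16.67)/(341 − 18.33) = 1114 × 357.67/322.67 ≈ 1235 Hz.

1235 Hz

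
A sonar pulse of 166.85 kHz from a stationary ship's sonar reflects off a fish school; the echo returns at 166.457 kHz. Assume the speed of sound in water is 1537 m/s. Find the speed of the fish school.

1.81 m/s

Double Doppler shift off a moving reflector: f₂ = f₀ · (v + u)/(v − u) (u > 0 toward emitter).
Rearranging, u = v · (f₂ − f₀)/(f₂ + f₀) = 1537 × -0.393/333.307 ≈ -1.81 m/s.
So the fish school is moving at 1.81 m/s away from the emitter.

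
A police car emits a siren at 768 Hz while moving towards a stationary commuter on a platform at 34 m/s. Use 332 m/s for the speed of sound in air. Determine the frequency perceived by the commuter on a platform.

With the source moving toward a stationary observer, f' = f · v/(v − v_s).
f' = 768 × 332/(332 − 34) = 768 × 332/298 ≈ 856 Hz.

856 Hz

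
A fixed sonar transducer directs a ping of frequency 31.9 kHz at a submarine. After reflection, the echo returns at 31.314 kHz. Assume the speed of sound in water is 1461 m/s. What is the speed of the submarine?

Double Doppler shift off a moving reflector: f₂ = f₀ · (v + u)/(v − u) (u > 0 toward emitter).
Rearranging, u = v · (f₂ − f₀)/(f₂ + f₀) = 1461 × -0.586/63.214 ≈ -13.5 m/s.
So the submarine is moving at 13.5 m/s away from the emitter.

13.5 m/s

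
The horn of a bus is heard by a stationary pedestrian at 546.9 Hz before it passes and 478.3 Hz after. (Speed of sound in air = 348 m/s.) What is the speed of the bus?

23.3 m/s

f₁/f₂ = (v + v_s)/(v − v_s), so v_s = v · (f₁ − f₂)/(f₁ + f₂).
v_s = 348 × (546.9 − 478.3)/(546.9 + 478.3) = 348 × 68.6/1025.2 ≈ 23.3 m/s.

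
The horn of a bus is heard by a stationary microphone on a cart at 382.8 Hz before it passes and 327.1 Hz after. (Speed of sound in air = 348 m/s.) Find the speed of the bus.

f₁/f₂ = (v + v_s)/(v − v_s), so v_s = v · (f₁ − f₂)/(f₁ + f₂).
v_s = 348 × (382.8 − 327.1)/(382.8 + 327.1) = 348 × 55.7/709.9 ≈ 27 m/s.

27 m/s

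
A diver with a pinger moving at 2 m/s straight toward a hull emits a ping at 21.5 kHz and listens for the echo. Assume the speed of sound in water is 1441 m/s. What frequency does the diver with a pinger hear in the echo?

The hull receives the sound from a moving source: f₁ = f₀ · v/(v − v_e) = 21.5 × 1441/1439 ≈ 21.5 kHz.
On the return leg the diver with a pinger is a moving observer: f₂ = f₁ · (v + v_e)/v = 21.5 × 1443/1441 ≈ 21.6 kHz.

21.6 kHz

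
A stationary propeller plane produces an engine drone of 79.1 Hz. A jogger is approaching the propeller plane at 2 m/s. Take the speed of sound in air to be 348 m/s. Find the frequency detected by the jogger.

Moving observer, stationary source: f' = f · (v + v_o)/v.
f' = 79.1 × (348 + 2)/348 = 79.1 × 350/348 ≈ 80 Hz.

80 Hz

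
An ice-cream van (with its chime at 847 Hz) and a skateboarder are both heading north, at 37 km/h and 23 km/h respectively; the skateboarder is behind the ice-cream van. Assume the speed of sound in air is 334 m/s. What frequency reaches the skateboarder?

37 km/h = 10.28 m/s; 23 km/h = 6.389 m/s.
The skateboarder is behind, so the ice-cream van is moving away from it while the skateboarder is moving toward the ice-cream van.
Both move, so f' = f · (v + v_o)/(v + v_s).
f' = 847 × (334 + 6.389)/(334 + 10.28) = 847 × 340.39/344.28 ≈ 837 Hz.

837 Hz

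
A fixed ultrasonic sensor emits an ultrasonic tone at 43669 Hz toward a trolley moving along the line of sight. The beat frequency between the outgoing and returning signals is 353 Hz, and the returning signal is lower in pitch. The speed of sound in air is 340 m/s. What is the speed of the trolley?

Double Doppler shift off a moving reflector: f₂ = f₀ · (v + u)/(v − u) (u > 0 toward emitter).
Returning signal is lower, so f₂ = f₀ − Δf = 43669 − 353 = 43316 Hz.
Rearranging, u = v · (f₂ − f₀)/(f₂ + f₀) = 340 × -353/86985 ≈ -1.38 m/s.
So the trolley is moving at 1.38 m/s away from the emitter.

1.38 m/s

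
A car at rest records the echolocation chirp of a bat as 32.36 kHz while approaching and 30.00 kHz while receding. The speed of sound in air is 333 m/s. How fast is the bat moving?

12.6 m/s

f₁/f₂ = (v + v_s)/(v − v_s), so v_s = v · (f₁ − f₂)/(f₁ + f₂).
v_s = 333 × (32.36 − 30.00)/(32.36 + 30.00) = 333 × 2.36/62.36 ≈ 12.6 m/s.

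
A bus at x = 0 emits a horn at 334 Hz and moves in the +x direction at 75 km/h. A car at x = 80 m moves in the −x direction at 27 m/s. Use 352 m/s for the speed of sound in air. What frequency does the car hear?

382 Hz

75 km/h = 20.83 m/s.
The observer lies on the +x side, so the source is heading toward the observer and the observer is heading toward the source.
With source approaching and observer approaching, f' = f · (v + v_o)/(v − v_s).
f' = 334 × (352 + 27)/(352 − 20.83) = 334 × 379/331.17 ≈ 382 Hz.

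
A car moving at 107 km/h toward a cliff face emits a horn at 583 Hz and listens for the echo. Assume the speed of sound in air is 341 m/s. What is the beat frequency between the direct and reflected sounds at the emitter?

107 km/h = 29.72 m/s.
The cliff face receives the sound from a moving source: f₁ = f₀ · v/(v − v_e) = 583 × 341/311.28 ≈ 638.7 Hz.
On the return leg the car is a moving observer: f₂ = f₁ · (v + v_e)/v = 638.7 × 370.72/341 ≈ 694.3 Hz.
Equivalently f₂ = f₀ · (v + v_e)/(v − v_e).
Beat against the emitted tone: |f₂ − f₀| = 2v_e·f₀/(v − v_e) = 2 × 29.72 × 583/311.28 ≈ 111 Hz.

111 Hz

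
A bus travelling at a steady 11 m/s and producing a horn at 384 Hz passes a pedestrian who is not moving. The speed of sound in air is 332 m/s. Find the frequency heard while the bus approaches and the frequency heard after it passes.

397 Hz approaching; 372 Hz receding

Approaching: f₁ = f · v/(v − v_s) = 384 × 332/321 ≈ 397 Hz.
Receding: f₂ = f · v/(v + v_s) = 384 × 332/343 ≈ 372 Hz.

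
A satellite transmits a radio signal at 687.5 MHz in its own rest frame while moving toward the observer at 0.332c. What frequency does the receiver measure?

Relativistic Doppler for frequency: f' = f₀ · √((1 + β)/(1 − β)).
f' = 687.5 × √(1.3320/0.6680) = 687.5 × 1.41209 ≈ 970.8 MHz.

970.8 MHz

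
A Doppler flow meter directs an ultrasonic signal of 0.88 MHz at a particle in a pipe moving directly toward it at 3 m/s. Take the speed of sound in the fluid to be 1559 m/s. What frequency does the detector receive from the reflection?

0.8834 MHz

At the particle in a pipe (a moving observer), f₁ = f₀ · (v + u)/v = 0.88 × 1562/1559 ≈ 0.8817 MHz.
On reflection it acts as a source moving toward the stationary detector: f₂ = f₁ · v/(v − u) = 0.8817 × 1559/1556 ≈ 0.8834 MHz.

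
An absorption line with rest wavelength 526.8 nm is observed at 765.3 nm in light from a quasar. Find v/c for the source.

λ'/λ₀ = 1.4527 > 1 (redshift), so the source is receding.
λ'/λ₀ = √((1 + β)/(1 − β)) for a receding source ⇒ β = (r² − 1)/(r² + 1) with r = λ'/λ₀.
β = (2.1104 − 1)/(2.1104 + 1) ≈ 0.357.

0.357c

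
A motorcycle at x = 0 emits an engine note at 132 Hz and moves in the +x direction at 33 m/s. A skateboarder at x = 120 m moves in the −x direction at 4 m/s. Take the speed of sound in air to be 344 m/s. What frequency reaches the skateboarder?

The observer lies on the +x side, so the source is heading toward the observer and the observer is heading toward the source.
Both move, so f' = f · (v + v_o)/(v − v_s).
f' = 132 × (344 + 4)/(344 − 33) = 132 × 348/311 ≈ 148 Hz.

148 Hz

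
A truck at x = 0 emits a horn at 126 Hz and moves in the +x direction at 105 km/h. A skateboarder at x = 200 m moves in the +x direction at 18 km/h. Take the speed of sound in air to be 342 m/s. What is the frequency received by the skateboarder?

105 km/h = 29.17 m/s; 18 km/h = 5 m/s.
The observer lies on the +x side, so the source is heading toward the observer and the observer is heading away from the source.
With source approaching and observer receding, f' = f · (v − v_o)/(v − v_s).
f' = 126 × (342 − 5)/(342 − 29.17) = 126 × 337/312.83 ≈ 136 Hz.

136 Hz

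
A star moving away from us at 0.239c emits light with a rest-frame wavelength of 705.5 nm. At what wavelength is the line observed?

900.2 nm

Relativistic Doppler for wavelength: λ' = λ₀ · √((1 + β)/(1 − β)).
λ' = 705.5 × √(1.2390/0.7610) = 705.5 × 1.27598 ≈ 900.2 nm.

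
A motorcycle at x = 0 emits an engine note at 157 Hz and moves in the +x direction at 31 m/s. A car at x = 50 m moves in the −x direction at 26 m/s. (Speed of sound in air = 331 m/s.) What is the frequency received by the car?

The observer lies on the +x side, so the source is heading toward the observer and the observer is heading toward the source.
General Doppler shift: f' = f · (v + v_o)/(v − v_s).
f' = 157 × (331 + 26)/(331 − 31) = 157 × 357/300 ≈ 187 Hz.

187 Hz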